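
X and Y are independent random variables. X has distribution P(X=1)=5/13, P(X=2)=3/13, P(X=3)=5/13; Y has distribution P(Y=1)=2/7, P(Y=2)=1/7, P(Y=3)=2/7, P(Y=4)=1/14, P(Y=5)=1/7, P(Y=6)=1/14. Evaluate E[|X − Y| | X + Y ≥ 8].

P(X + Y ≥ 8) = 9/91.
Summing |X−Y|·P(x,y) over outcomes with X + Y ≥ 8 gives 47/182.
E[|X − Y| | X + Y ≥ 8] = (47/182) / (9/91) = 47/18.

47/18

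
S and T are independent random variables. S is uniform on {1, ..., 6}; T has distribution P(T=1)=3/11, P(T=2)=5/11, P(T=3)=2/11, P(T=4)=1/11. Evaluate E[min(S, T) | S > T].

P(S > T) = 43/66.
Summing min(S,T)·P(x,y) over outcomes with S > T gives 27/22.
E[min(S, T) | S > T] = (27/22) / (43/66) = 81/43.

81/43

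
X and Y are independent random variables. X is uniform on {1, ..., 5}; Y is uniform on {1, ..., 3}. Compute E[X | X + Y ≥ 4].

P(X + Y ≥ 4) = 4/5.
Summing X·P(x,y) over outcomes with X + Y ≥ 4 gives 41/15.
E[X | X + Y ≥ 4] = (41/15) / (4/5) = 41/12.

41/12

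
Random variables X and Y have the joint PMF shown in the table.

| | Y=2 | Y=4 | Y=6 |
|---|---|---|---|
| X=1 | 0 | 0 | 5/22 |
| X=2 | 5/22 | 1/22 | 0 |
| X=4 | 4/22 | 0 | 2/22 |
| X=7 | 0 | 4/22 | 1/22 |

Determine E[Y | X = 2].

P(X = 2) = 3/11.
Σ Y·P over the event = 2·(5/22) + 4·(1/22) = 7/11.
E[Y | X = 2] = (7/11) / (3/11) = 7/3.

7/3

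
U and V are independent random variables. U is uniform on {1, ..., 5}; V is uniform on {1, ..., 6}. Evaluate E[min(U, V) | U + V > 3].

67/27

P(U + V > 3) = 9/10.
Summing min(U,V)·P(x,y) over outcomes with U + V > 3 gives 67/30.
E[min(U, V) | U + V > 3] = (67/30) / (9/10) = 67/27.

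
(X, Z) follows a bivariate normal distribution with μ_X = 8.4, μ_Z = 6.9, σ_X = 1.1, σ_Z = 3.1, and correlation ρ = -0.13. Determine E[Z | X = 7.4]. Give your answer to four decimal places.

7.2664

E[Z | X=x] = μ_Z + ρ(σ_Z/σ_X)(x − μ_X) for jointly normal variables.
E[Z | X=7.4] = 6.9 + (-0.13)·(3.1/1.1)·(7.4 − (8.4)) = 6.9 + (-0.36636)·(-1) = 7.2664.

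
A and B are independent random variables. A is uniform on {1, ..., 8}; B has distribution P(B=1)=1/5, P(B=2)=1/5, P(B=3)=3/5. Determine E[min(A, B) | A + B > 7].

44/17

P(A + B > 7) = 17/40.
Summing min(A,B)·P(x,y) over outcomes with A + B > 7 gives 11/10.
E[min(A, B) | A + B > 7] = (11/10) / (17/40) = 44/17.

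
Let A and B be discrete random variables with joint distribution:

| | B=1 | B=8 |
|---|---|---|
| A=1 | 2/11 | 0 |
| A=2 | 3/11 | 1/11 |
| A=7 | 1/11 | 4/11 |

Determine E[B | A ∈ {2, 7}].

P(A ∈ {2, 7}) = 9/11.
Summing B·P(A=x,B=y) over the conditioning event gives 4.
E[B | A ∈ {2, 7}] = (4) / (9/11) = 44/9.

44/9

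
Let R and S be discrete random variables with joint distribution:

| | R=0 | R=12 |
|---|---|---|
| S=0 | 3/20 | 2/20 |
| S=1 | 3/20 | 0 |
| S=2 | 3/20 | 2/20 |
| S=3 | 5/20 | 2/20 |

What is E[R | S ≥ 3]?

P(S ≥ 3) = 7/20.
Σ R·P over the event = 0·(5/20) + 12·(2/20) = 6/5.
E[R | S ≥ 3] = (6/5) / (7/20) = 24/7.

24/7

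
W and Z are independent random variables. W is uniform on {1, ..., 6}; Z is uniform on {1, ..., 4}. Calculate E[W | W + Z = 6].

7/2

P(W + Z = 6) = 1/6.
Summing W·P(x,y) over outcomes with W + Z = 6 gives 7/12.
E[W | W + Z = 6] = (7/12) / (1/6) = 7/2.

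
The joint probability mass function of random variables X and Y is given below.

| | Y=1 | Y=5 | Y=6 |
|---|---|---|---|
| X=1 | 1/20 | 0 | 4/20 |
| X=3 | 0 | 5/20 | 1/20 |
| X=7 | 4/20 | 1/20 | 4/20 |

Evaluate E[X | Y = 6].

P(Y = 6) = 9/20.
Summing X·P(X=x,Y=y) over the conditioning event gives 7/4.
E[X | Y = 6] = (7/4) / (9/20) = 35/9.

35/9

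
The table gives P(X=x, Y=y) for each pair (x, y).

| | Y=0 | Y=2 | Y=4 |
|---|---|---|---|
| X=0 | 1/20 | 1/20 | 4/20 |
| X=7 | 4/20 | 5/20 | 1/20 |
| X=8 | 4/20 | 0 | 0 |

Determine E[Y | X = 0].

P(X = 0) = 3/10.
Σ Y·P over the event = 0·(1/20) + 2·(1/20) + 4·(4/20) = 9/10.
E[Y | X = 0] = (9/10) / (3/10) = 3.

3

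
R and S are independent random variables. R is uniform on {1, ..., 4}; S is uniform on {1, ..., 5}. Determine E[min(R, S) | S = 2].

Outcomes with S = 2: (1,2), (2,2), (3,2), (4,2), each with probability 1/20.
E[min(R, S) | S = 2] = (1 + 2 + 2 + 2) / 4 = 7/4.

7/4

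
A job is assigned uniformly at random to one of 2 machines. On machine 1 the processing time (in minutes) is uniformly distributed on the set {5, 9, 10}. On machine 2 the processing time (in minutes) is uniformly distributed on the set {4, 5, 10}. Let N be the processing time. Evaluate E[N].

E[N | machine 1] = (5+9+10)/3 = 8.
E[N | machine 2] = (4+5+10)/3 = 19/3.
By the law of total expectation,
E[N] = (1/2)·(8) + (1/2)·(19/3) = 43/6.

43/6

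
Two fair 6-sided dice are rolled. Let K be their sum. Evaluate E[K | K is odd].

7

P(K is odd) = 1/2.
Σ over the event: 3·1/18 + 5·1/9 + 7·1/6 + 9·1/9 + 11·1/18 = 7/2.
E[K | K is odd] = (7/2) / (1/2) = 7.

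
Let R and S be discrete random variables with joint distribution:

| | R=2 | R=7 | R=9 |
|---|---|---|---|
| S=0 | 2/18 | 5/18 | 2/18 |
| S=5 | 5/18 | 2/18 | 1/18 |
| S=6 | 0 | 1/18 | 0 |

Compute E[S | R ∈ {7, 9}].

P(R ∈ {7, 9}) = 11/18.
Σ S·P over the event = 0·(5/18) + 5·(2/18) + 6·(1/18) + 0·(2/18) + 5·(1/18) = 7/6.
E[S | R ∈ {7, 9}] = (7/6) / (11/18) = 21/11.

21/11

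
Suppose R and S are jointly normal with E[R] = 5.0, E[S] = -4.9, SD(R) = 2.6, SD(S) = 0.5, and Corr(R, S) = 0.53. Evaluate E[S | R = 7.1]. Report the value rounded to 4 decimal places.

The regression of S on R has slope ρ·σ_S/σ_R and passes through (μ_R, μ_S).
E[S | R=7.1] = -4.9 + (0.53)·(0.5/2.6)·(7.1 − (5.0)) = -4.9 + (0.10192)·(2.1) = -4.6860.

-4.6860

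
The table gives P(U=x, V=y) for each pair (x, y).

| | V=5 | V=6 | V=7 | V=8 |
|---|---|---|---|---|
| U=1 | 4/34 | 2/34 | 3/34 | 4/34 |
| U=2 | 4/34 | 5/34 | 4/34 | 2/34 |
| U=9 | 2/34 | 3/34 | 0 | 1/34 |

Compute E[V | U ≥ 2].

P(U ≥ 2) = 21/34.
Σ V·P over the event = 5·(4/34) + 6·(5/34) + 7·(4/34) + 8·(2/34) + 5·(2/34) + 6·(3/34) + 8·(1/34) = 65/17.
E[V | U ≥ 2] = (65/17) / (21/34) = 130/21.

130/21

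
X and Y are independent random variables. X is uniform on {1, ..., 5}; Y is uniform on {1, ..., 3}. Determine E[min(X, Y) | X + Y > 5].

P(X + Y > 5) = 2/5.
Summing min(X,Y)·P(x,y) over outcomes with X + Y > 5 gives 14/15.
E[min(X, Y) | X + Y > 5] = (14/15) / (2/5) = 7/3.

7/3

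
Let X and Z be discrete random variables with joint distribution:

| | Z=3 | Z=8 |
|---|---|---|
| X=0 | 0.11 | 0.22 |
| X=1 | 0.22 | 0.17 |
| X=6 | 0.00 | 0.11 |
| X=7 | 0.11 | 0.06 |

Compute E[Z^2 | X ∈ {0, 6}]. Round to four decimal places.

50.2500

P(X ∈ {0, 6}) = 0.44.
Σ Z^2·P over the event = 9·(0.11) + 64·(0.22) + 64·(0.11) = 22.11.
E[Z^2 | X ∈ {0, 6}] = (22.11) / (0.44) = 50.2500.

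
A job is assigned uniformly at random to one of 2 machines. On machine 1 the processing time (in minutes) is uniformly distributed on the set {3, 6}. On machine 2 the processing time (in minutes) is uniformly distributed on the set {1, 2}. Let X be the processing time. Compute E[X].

3

E[X | machine 1] = (3+6)/2 = 9/2.
E[X | machine 2] = (1+2)/2 = 3/2.
By the law of total expectation,
E[X] = (1/2)·(9/2) + (1/2)·(3/2) = 3.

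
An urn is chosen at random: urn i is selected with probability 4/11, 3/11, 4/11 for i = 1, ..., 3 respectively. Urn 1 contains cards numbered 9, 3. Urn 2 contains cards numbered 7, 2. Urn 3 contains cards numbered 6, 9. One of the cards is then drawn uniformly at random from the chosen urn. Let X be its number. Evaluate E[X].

E[X | urn 1] = (9+3)/2 = 6.
E[X | urn 2] = (7+2)/2 = 9/2.
E[X | urn 3] = (6+9)/2 = 15/2.
E[X] = (4/11)·(6) + (3/11)·(9/2) + (4/11)·(15/2) = 135/22.

135/22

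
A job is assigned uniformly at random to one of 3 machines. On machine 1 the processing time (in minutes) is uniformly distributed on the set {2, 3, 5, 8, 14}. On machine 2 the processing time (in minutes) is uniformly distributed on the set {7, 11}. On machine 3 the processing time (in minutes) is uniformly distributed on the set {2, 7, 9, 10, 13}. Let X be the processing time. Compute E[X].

E[X | machine 1] = (2+3+5+8+14)/5 = 32/5.
E[X | machine 2] = (7+11)/2 = 9.
E[X | machine 3] = (2+7+9+10+13)/5 = 41/5.
E[X] = (1/3)·(32/5) + (1/3)·(9) + (1/3)·(41/5) = 118/15.

118/15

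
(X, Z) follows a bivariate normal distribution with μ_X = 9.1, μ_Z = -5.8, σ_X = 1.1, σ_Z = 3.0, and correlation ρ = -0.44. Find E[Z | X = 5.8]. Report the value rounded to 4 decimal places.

-1.8400

The regression of Z on X has slope ρ·σ_Z/σ_X and passes through (μ_X, μ_Z).
E[Z | X=5.8] = -5.8 + (-0.44)·(3.0/1.1)·(5.8 − (9.1)) = -5.8 + (-1.2)·(-3.3) = -1.8400.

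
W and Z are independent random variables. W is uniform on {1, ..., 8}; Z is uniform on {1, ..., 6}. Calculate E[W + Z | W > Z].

79/9

P(W > Z) = 9/16.
Summing (W+Z)·P(x,y) over outcomes with W > Z gives 79/16.
E[W + Z | W > Z] = (79/16) / (9/16) = 79/9.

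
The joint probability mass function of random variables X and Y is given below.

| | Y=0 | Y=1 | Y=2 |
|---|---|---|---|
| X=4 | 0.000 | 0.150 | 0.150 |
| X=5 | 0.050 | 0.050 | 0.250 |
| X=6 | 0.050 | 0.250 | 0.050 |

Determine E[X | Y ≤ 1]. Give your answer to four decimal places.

P(Y ≤ 1) = 0.550.
Summing X·P(X=x,Y=y) over the conditioning event gives 2.900.
E[X | Y ≤ 1] = (2.900) / (0.550) = 5.2727.

5.2727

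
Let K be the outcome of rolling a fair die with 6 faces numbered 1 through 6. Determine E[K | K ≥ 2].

Given K ≥ 2, K is equally likely to be any of {2, 3, 4, 5, 6}.
E[K | K ≥ 2] = (2 + 3 + 4 + 5 + 6) / 5 = 4.

4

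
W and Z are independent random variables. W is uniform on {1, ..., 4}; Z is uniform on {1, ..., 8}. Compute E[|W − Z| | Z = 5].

5/2

Outcomes with Z = 5: (1,5), (2,5), (3,5), (4,5), each with probability 1/32.
E[|W − Z| | Z = 5] = (4 + 3 + 2 + 1) / 4 = 5/2.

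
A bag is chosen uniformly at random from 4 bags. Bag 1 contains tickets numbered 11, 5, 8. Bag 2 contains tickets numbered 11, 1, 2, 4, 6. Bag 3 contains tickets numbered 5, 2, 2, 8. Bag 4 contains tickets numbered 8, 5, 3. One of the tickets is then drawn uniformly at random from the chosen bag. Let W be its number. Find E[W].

E[W | bag 1] = (11+5+8)/3 = 8.
E[W | bag 2] = (11+1+2+4+6)/5 = 24/5.
E[W | bag 3] = (5+2+2+8)/4 = 17/4.
E[W | bag 4] = (8+5+3)/3 = 16/3.
By the law of total expectation,
E[W] = (1/4)·(8) + (1/4)·(24/5) + (1/4)·(17/4) + (1/4)·(16/3) = 1343/240.

1343/240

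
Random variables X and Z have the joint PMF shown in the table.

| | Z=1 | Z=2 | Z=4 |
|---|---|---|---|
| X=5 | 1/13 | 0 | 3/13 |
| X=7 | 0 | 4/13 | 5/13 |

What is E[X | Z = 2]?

7

P(Z = 2) = 4/13.
Σ X·P over the event = 7·(4/13) = 28/13.
E[X | Z = 2] = (28/13) / (4/13) = 7.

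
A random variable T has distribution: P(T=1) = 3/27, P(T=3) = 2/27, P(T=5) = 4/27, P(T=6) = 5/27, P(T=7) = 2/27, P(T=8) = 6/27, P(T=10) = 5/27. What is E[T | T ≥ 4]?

P(T ≥ 4) = 22/27.
Σ over the event: 5·4/27 + 6·5/27 + 7·2/27 + 8·2/9 + 10·5/27 = 6.
E[T | T ≥ 4] = (6) / (22/27) = 81/11.

81/11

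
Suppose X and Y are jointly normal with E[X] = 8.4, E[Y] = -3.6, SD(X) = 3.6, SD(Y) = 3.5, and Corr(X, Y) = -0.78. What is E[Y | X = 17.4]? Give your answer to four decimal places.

-10.4250

For a bivariate normal, E[Y | X=x] = μ_Y + ρ·(σ_Y/σ_X)·(x − μ_X).
E[Y | X=17.4] = -3.6 + (-0.78)·(3.5/3.6)·(17.4 − (8.4)) = -3.6 + (-0.75833)·(9) = -10.4250.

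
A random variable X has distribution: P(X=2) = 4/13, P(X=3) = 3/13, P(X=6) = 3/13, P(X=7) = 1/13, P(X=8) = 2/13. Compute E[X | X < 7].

P(X < 7) = 10/13.
Σ over the event: 2·4/13 + 3·3/13 + 6·3/13 = 35/13.
E[X | X < 7] = (35/13) / (10/13) = 7/2.

7/2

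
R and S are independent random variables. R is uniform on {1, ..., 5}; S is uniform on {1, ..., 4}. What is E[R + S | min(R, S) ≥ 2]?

P(min(R, S) ≥ 2) = 3/5.
Summing (R+S)·P(x,y) over outcomes with min(R, S) ≥ 2 gives 39/10.
E[R + S | min(R, S) ≥ 2] = (39/10) / (3/5) = 13/2.

13/2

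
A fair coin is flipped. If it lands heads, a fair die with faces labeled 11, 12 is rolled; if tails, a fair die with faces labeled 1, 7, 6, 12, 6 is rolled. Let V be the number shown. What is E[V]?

179/20

E[V | heads] = (11+12)/2 = 23/2.
E[V | tails] = (1+7+6+12+6)/5 = 32/5.
E[V] = (1/2)·(23/2) + (1/2)·(32/5) = 179/20.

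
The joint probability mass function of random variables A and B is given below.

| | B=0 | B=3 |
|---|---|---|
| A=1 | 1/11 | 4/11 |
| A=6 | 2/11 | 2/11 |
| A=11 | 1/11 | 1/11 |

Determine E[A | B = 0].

6

P(B = 0) = 4/11.
Summing A·P(A=x,B=y) over the conditioning event gives 24/11.
E[A | B = 0] = (24/11) / (4/11) = 6.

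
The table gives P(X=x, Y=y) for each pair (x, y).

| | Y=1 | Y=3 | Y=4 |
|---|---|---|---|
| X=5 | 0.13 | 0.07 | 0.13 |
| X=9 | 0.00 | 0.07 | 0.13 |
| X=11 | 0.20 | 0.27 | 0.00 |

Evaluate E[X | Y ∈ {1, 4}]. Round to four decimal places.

P(Y ∈ {1, 4}) = 0.59.
Σ X·P over the event = 5·(0.13) + 5·(0.13) + 9·(0.13) + 11·(0.20) = 4.67.
E[X | Y ∈ {1, 4}] = (4.67) / (0.59) = 7.9153.

7.9153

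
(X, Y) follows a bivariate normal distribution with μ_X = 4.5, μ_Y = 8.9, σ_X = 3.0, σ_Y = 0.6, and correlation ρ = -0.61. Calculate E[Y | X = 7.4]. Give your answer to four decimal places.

E[Y | X=x] = μ_Y + ρ(σ_Y/σ_X)(x − μ_X) for jointly normal variables.
E[Y | X=7.4] = 8.9 + (-0.61)·(0.6/3.0)·(7.4 − (4.5)) = 8.9 + (-0.122)·(2.9) = 8.5462.

8.5462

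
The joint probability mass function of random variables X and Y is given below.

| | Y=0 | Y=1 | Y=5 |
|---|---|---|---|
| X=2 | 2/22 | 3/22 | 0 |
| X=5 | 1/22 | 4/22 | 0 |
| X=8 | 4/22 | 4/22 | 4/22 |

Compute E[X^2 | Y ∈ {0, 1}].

P(Y ∈ {0, 1}) = 9/11.
Σ X^2·P over the event = 4·(2/22) + 4·(3/22) + 25·(1/22) + 25·(4/22) + 64·(4/22) + 64·(4/22) = 657/22.
E[X^2 | Y ∈ {0, 1}] = (657/22) / (9/11) = 73/2.

73/2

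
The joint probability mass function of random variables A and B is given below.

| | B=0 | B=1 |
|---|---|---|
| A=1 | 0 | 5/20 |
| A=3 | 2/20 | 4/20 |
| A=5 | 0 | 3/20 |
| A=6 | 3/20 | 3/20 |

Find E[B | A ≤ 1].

1

P(A ≤ 1) = 1/4.
Summing B·P(A=x,B=y) over the conditioning event gives 1/4.
E[B | A ≤ 1] = (1/4) / (1/4) = 1.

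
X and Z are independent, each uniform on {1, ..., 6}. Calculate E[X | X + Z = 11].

Outcomes with X + Z = 11: (5,6), (6,5), each with probability 1/36.
E[X | X + Z = 11] = (5 + 6) / 2 = 11/2.

11/2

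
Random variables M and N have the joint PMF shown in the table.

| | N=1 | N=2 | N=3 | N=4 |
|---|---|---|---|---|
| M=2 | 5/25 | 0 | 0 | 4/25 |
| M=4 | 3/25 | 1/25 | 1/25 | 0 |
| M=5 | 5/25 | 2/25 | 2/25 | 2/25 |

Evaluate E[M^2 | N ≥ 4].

P(N ≥ 4) = 6/25.
Σ M^2·P over the event = 4·(4/25) + 25·(2/25) = 66/25.
E[M^2 | N ≥ 4] = (66/25) / (6/25) = 11.

11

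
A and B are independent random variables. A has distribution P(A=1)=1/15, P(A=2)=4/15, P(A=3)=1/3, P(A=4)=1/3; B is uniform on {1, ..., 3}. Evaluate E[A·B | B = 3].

P(B = 3) = 1/3.
Summing AB·P(x,y) over outcomes with B = 3 gives 44/15.
E[A·B | B = 3] = (44/15) / (1/3) = 44/5.

44/5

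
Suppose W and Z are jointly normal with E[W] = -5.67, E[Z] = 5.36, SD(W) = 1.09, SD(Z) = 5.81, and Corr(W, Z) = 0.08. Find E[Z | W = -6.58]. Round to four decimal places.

The regression of Z on W has slope ρ·σ_Z/σ_W and passes through (μ_W, μ_Z).
E[Z | W=-6.58] = 5.36 + (0.08)·(5.81/1.09)·(-6.58 − (-5.67)) = 5.36 + (0.42642)·(-0.91) = 4.9720.

4.9720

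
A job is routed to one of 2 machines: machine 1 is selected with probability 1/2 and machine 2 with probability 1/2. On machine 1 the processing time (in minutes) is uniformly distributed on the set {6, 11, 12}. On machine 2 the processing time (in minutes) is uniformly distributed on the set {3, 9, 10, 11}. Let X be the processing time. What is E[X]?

215/24

E[X | machine 1] = (6+11+12)/3 = 29/3.
E[X | machine 2] = (3+9+10+11)/4 = 33/4.
E[X] = (1/2)·(29/3) + (1/2)·(33/4) = 215/24.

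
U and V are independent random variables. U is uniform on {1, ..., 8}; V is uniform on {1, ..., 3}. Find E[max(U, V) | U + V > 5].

89/15

P(U + V > 5) = 5/8.
Summing max(U,V)·P(x,y) over outcomes with U + V > 5 gives 89/24.
E[max(U, V) | U + V > 5] = (89/24) / (5/8) = 89/15.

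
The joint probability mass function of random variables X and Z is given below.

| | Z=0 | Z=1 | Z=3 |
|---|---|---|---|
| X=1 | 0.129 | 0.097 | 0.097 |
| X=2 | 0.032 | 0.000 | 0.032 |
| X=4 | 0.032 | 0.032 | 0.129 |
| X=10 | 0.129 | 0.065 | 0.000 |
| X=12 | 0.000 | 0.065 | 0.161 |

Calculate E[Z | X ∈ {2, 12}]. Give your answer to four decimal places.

2.2207

P(X ∈ {2, 12}) = 0.290.
Σ Z·P over the event = 0·(0.032) + 3·(0.032) + 1·(0.065) + 3·(0.161) = 0.644.
E[Z | X ∈ {2, 12}] = (0.644) / (0.290) = 2.2207.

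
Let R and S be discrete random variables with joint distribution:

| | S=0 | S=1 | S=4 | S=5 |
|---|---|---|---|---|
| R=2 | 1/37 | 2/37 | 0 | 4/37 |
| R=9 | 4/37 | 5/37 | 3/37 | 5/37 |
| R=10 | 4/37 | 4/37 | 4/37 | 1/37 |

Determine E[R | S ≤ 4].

P(S ≤ 4) = 27/37.
Σ R·P over the event = 2·(1/37) + 2·(2/37) + 9·(4/37) + 9·(5/37) + 9·(3/37) + 10·(4/37) + 10·(4/37) + 10·(4/37) = 234/37.
E[R | S ≤ 4] = (234/37) / (27/37) = 26/3.

26/3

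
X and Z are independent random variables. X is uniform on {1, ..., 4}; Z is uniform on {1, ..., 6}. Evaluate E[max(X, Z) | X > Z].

10/3

P(X > Z) = 1/4.
Summing max(X,Z)·P(x,y) over outcomes with X > Z gives 5/6.
E[max(X, Z) | X > Z] = (5/6) / (1/4) = 10/3.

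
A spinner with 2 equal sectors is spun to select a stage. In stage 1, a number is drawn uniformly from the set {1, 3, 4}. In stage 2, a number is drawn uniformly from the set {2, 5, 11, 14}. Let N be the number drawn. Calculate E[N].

16/3

E[N | stage 1] = (1+3+4)/3 = 8/3.
E[N | stage 2] = (2+5+11+14)/4 = 8.
E[N] = (1/2)·(8/3) + (1/2)·(8) = 16/3.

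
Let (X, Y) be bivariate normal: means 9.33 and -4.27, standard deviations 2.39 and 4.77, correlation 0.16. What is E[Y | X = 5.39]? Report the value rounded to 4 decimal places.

The regression of Y on X has slope ρ·σ_Y/σ_X and passes through (μ_X, μ_Y).
E[Y | X=5.39] = -4.27 + (0.16)·(4.77/2.39)·(5.39 − (9.33)) = -4.27 + (0.31933)·(-3.94) = -5.5282.

-5.5282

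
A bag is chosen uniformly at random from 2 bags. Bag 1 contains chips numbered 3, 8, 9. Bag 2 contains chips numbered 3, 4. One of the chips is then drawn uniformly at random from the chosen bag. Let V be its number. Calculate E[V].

61/12

E[V | bag 1] = (3+8+9)/3 = 20/3.
E[V | bag 2] = (3+4)/2 = 7/2.
By the law of total expectation,
E[V] = (1/2)·(20/3) + (1/2)·(7/2) = 61/12.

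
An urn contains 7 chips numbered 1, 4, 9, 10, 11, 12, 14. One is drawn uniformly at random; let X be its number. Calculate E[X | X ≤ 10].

P(X ≤ 10) = 4/7.
Σ over the event: 1·1/7 + 4·1/7 + 9·1/7 + 10·1/7 = 24/7.
E[X | X ≤ 10] = (24/7) / (4/7) = 6.

6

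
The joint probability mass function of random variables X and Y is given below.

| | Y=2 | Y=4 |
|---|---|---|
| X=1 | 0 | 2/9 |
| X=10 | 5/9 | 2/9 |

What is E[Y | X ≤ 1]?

P(X ≤ 1) = 2/9.
Summing Y·P(X=x,Y=y) over the conditioning event gives 8/9.
E[Y | X ≤ 1] = (8/9) / (2/9) = 4.

4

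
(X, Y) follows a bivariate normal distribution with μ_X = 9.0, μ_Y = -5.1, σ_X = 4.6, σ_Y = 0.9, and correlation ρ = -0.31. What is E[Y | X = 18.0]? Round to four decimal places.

-5.6459

For a bivariate normal, E[Y | X=x] = μ_Y + ρ·(σ_Y/σ_X)·(x − μ_X).
E[Y | X=18.0] = -5.1 + (-0.31)·(0.9/4.6)·(18.0 − (9.0)) = -5.1 + (-0.060652)·(9) = -5.6459.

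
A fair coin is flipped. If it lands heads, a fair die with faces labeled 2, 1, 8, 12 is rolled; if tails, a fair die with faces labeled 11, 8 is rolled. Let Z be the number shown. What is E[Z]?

E[Z | heads] = (2+1+8+12)/4 = 23/4.
E[Z | tails] = (11+8)/2 = 19/2.
E[Z] = (1/2)·(23/4) + (1/2)·(19/2) = 61/8.

61/8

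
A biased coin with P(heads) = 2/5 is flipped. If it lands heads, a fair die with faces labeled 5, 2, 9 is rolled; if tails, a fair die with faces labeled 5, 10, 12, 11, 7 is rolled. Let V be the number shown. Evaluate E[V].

E[V | heads] = (5+2+9)/3 = 16/3.
E[V | tails] = (5+10+12+11+7)/5 = 9.
By the law of total expectation,
E[V] = (2/5)·(16/3) + (3/5)·(9) = 113/15.

113/15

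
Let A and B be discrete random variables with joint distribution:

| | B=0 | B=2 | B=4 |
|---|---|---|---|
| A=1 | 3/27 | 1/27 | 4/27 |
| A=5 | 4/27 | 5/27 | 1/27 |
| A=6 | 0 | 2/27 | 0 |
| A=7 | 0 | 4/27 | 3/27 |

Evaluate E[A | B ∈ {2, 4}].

24/5

P(B ∈ {2, 4}) = 20/27.
Σ A·P over the event = 1·(1/27) + 1·(4/27) + 5·(5/27) + 5·(1/27) + 6·(2/27) + 7·(4/27) + 7·(3/27) = 32/9.
E[A | B ∈ {2, 4}] = (32/9) / (20/27) = 24/5.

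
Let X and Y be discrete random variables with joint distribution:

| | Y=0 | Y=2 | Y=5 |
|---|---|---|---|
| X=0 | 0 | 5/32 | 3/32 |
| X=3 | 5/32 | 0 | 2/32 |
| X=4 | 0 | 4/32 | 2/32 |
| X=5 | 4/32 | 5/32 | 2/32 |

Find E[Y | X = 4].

P(X = 4) = 3/16.
Σ Y·P over the event = 2·(4/32) + 5·(2/32) = 9/16.
E[Y | X = 4] = (9/16) / (3/16) = 3.

3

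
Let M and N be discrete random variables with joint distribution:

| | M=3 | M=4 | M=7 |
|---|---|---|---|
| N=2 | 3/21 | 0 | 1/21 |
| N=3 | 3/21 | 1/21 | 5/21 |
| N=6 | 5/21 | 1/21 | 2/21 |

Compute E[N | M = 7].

P(M = 7) = 8/21.
Summing N·P(M=x,N=y) over the conditioning event gives 29/21.
E[N | M = 7] = (29/21) / (8/21) = 29/8.

29/8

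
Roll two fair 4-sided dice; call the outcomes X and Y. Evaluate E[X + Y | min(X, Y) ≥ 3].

7

Outcomes with min(X, Y) ≥ 3: (3,3), (3,4), (4,3), (4,4), each with probability 1/16.
E[X + Y | min(X, Y) ≥ 3] = (6 + 7 + 7 + 8) / 4 = 7.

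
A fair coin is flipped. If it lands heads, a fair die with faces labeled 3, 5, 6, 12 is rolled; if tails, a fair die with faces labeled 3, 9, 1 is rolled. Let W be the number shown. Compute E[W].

65/12

E[W | heads] = (3+5+6+12)/4 = 13/2.
E[W | tails] = (3+9+1)/3 = 13/3.
E[W] = (1/2)·(13/2) + (1/2)·(13/3) = 65/12.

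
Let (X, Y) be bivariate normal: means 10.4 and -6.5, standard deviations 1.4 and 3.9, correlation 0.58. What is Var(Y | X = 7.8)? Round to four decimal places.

10.0934

Var(Y | X=x) = (1 − ρ²)·σ_Y².
Var(Y | X=7.8) = (3.9)²·(1 − (0.58)²) = 15.21·0.6636 = 10.0934.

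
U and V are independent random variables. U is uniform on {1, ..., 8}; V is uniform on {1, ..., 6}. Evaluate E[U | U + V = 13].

15/2

Outcomes with U + V = 13: (7,6), (8,5), each with probability 1/48.
E[U | U + V = 13] = (7 + 8) / 2 = 15/2.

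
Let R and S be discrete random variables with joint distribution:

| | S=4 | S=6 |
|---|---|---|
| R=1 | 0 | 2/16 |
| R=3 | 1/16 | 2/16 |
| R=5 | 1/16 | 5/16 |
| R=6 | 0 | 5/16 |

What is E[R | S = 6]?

P(S = 6) = 7/8.
Summing R·P(R=x,S=y) over the conditioning event gives 63/16.
E[R | S = 6] = (63/16) / (7/8) = 9/2.

9/2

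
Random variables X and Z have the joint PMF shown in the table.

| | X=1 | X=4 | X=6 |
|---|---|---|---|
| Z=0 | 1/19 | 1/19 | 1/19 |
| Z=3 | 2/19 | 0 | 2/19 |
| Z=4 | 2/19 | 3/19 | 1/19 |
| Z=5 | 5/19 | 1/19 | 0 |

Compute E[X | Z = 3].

7/2

P(Z = 3) = 4/19.
Σ X·P over the event = 1·(2/19) + 6·(2/19) = 14/19.
E[X | Z = 3] = (14/19) / (4/19) = 7/2.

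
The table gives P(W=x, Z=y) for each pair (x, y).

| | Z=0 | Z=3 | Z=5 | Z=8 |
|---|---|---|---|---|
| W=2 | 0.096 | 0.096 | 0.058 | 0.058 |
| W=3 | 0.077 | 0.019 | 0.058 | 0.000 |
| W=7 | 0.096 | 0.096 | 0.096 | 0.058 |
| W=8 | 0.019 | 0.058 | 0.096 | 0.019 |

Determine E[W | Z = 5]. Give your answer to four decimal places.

P(Z = 5) = 0.308.
Σ W·P over the event = 2·(0.058) + 3·(0.058) + 7·(0.096) + 8·(0.096) = 1.730.
E[W | Z = 5] = (1.730) / (0.308) = 5.6169.

5.6169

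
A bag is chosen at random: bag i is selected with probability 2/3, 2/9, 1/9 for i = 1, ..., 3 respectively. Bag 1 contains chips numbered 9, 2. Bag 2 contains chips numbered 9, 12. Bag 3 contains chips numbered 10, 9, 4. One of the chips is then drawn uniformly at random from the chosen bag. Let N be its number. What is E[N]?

E[N | bag 1] = (9+2)/2 = 11/2.
E[N | bag 2] = (9+12)/2 = 21/2.
E[N | bag 3] = (10+9+4)/3 = 23/3.
E[N] = (2/3)·(11/2) + (2/9)·(21/2) + (1/9)·(23/3) = 185/27.

185/27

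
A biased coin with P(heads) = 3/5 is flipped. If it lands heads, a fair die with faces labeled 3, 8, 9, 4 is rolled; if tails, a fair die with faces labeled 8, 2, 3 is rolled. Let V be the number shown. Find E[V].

E[V | heads] = (3+8+9+4)/4 = 6.
E[V | tails] = (8+2+3)/3 = 13/3.
By the law of total expectation,
E[V] = (3/5)·(6) + (2/5)·(13/3) = 16/3.

16/3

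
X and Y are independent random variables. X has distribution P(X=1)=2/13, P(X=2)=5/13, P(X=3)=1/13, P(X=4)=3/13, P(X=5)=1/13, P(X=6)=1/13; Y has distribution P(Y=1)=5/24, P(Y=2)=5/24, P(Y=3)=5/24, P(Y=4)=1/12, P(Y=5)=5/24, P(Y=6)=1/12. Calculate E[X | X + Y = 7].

25/8

P(X + Y = 7) = 7/39.
Summing X·P(x,y) over outcomes with X + Y = 7 gives 175/312.
E[X | X + Y = 7] = (175/312) / (7/39) = 25/8.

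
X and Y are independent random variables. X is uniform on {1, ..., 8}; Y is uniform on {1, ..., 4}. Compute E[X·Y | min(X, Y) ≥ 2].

P(min(X, Y) ≥ 2) = 21/32.
Summing XY·P(x,y) over outcomes with min(X, Y) ≥ 2 gives 315/32.
E[X·Y | min(X, Y) ≥ 2] = (315/32) / (21/32) = 15.

15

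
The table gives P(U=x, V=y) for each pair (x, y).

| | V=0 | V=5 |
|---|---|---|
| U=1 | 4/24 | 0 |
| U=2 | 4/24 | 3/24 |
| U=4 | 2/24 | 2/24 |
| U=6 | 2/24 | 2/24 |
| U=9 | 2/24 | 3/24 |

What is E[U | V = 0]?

P(V = 0) = 7/12.
Summing U·P(U=x,V=y) over the conditioning event gives 25/12.
E[U | V = 0] = (25/12) / (7/12) = 25/7.

25/7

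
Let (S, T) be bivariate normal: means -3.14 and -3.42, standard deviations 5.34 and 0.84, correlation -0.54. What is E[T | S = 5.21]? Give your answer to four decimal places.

E[T | S=x] = μ_T + ρ(σ_T/σ_S)(x − μ_S) for jointly normal variables.
E[T | S=5.21] = -3.42 + (-0.54)·(0.84/5.34)·(5.21 − (-3.14)) = -3.42 + (-0.084944)·(8.35) = -4.1293.

-4.1293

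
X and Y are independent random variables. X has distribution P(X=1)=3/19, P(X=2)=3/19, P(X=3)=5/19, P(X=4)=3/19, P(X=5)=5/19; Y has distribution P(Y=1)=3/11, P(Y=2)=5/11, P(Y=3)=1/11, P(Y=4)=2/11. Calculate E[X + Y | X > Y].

P(X > Y) = 131/209.
Summing (X+Y)·P(x,y) over outcomes with X > Y gives 763/209.
E[X + Y | X > Y] = (763/209) / (131/209) = 763/131.

763/131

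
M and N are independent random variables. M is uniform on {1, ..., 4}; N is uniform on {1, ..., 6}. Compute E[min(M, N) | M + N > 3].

P(M + N > 3) = 7/8.
Summing min(M,N)·P(x,y) over outcomes with M + N > 3 gives 47/24.
E[min(M, N) | M + N > 3] = (47/24) / (7/8) = 47/21.

47/21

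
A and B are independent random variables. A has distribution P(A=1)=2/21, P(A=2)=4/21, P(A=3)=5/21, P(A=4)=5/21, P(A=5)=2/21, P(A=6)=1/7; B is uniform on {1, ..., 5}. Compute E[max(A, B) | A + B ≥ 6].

331/70

P(A + B ≥ 6) = 2/3.
Summing max(A,B)·P(x,y) over outcomes with A + B ≥ 6 gives 331/105.
E[max(A, B) | A + B ≥ 6] = (331/105) / (2/3) = 331/70.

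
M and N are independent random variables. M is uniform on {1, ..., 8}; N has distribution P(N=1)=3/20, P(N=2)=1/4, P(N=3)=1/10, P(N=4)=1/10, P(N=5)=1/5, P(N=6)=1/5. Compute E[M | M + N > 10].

P(M + N > 10) = 17/80.
Summing M·P(x,y) over outcomes with M + N > 10 gives 117/80.
E[M | M + N > 10] = (117/80) / (17/80) = 117/17.

117/17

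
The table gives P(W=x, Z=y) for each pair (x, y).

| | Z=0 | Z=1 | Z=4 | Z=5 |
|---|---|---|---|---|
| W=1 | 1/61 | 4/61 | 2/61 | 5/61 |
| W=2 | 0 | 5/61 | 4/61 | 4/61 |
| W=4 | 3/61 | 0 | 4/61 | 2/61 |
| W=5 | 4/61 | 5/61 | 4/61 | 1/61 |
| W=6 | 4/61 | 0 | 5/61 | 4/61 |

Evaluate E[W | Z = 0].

19/4

P(Z = 0) = 12/61.
Summing W·P(W=x,Z=y) over the conditioning event gives 57/61.
E[W | Z = 0] = (57/61) / (12/61) = 19/4.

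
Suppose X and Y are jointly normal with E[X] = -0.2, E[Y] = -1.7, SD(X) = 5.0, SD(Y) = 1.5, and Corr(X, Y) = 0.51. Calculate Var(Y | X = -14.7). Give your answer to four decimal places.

For a bivariate normal, Var(Y | X=x) = σ_Y²(1 − ρ²).
Var(Y | X=-14.7) = (1.5)²·(1 − (0.51)²) = 2.25·0.7399 = 1.6648.

1.6648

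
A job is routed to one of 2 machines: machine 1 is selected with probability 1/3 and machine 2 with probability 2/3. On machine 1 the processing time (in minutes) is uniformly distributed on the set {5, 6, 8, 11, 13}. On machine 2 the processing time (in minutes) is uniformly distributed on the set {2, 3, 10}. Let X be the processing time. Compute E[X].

E[X | machine 1] = (5+6+8+11+13)/5 = 43/5.
E[X | machine 2] = (2+3+10)/3 = 5.
By the law of total expectation,
E[X] = (1/3)·(43/5) + (2/3)·(5) = 31/5.

31/5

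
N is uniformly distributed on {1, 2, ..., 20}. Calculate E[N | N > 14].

Given N > 14, N is equally likely to be any of {15, 16, 17, 18, 19, 20}.
E[N | N > 14] = (15 + 16 + 17 + 18 + 19 + 20) / 6 = 35/2.

35/2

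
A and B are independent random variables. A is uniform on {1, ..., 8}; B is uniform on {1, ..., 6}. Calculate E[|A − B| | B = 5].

Outcomes with B = 5: (1,5), (2,5), (3,5), (4,5), (5,5), (6,5), (7,5), (8,5), each with probability 1/48.
E[|A − B| | B = 5] = (4 + 3 + 2 + 1 + 0 + 1 + 2 + 3) / 8 = 2.

2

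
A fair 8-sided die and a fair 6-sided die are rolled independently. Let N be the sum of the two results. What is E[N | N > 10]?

12

P(N > 10) = 5/24.
Σ over the event: 11·1/12 + 12·1/16 + 13·1/24 + 14·1/48 = 5/2.
E[N | N > 10] = (5/2) / (5/24) = 12.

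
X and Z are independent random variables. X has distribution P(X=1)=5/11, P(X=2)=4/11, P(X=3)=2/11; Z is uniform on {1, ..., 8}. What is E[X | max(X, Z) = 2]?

21/13

P(max(X, Z) = 2) = 13/88.
Summing X·P(x,y) over outcomes with max(X, Z) = 2 gives 21/88.
E[X | max(X, Z) = 2] = (21/88) / (13/88) = 21/13.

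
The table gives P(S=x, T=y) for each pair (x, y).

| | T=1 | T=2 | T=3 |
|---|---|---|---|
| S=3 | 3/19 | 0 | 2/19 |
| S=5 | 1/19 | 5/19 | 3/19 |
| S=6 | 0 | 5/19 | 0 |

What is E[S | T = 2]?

11/2

P(T = 2) = 10/19.
Σ S·P over the event = 5·(5/19) + 6·(5/19) = 55/19.
E[S | T = 2] = (55/19) / (10/19) = 11/2.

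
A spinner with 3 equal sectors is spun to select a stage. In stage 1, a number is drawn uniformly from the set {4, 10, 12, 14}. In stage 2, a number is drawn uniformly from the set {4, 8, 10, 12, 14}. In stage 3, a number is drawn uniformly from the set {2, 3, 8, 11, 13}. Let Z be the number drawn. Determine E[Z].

E[Z | stage 1] = (4+10+12+14)/4 = 10.
E[Z | stage 2] = (4+8+10+12+14)/5 = 48/5.
E[Z | stage 3] = (2+3+8+11+13)/5 = 37/5.
E[Z] = (1/3)·(10) + (1/3)·(48/5) + (1/3)·(37/5) = 9.

9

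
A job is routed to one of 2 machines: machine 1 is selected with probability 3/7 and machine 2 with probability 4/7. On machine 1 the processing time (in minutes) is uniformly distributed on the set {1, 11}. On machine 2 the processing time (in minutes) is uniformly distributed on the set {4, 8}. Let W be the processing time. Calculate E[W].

E[W | machine 1] = (1+11)/2 = 6.
E[W | machine 2] = (4+8)/2 = 6.
E[W] = (3/7)·(6) + (4/7)·(6) = 6.

6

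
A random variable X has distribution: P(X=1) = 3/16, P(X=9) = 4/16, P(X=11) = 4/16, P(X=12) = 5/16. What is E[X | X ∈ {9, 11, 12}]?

140/13

P(X ∈ {9, 11, 12}) = 13/16.
Σ over the event: 9·1/4 + 11·1/4 + 12·5/16 = 35/4.
E[X | X ∈ {9, 11, 12}] = (35/4) / (13/16) = 140/13.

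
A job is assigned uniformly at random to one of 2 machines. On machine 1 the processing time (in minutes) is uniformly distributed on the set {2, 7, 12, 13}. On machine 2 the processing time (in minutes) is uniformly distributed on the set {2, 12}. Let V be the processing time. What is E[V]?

E[V | machine 1] = (2+7+12+13)/4 = 17/2.
E[V | machine 2] = (2+12)/2 = 7.
By the law of total expectation,
E[V] = (1/2)·(17/2) + (1/2)·(7) = 31/4.

31/4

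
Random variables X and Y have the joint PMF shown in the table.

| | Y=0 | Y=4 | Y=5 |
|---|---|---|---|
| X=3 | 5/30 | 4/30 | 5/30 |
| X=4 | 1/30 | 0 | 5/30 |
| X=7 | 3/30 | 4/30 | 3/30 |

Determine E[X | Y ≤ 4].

P(Y ≤ 4) = 17/30.
Σ X·P over the event = 3·(5/30) + 3·(4/30) + 4·(1/30) + 7·(3/30) + 7·(4/30) = 8/3.
E[X | Y ≤ 4] = (8/3) / (17/30) = 80/17.

80/17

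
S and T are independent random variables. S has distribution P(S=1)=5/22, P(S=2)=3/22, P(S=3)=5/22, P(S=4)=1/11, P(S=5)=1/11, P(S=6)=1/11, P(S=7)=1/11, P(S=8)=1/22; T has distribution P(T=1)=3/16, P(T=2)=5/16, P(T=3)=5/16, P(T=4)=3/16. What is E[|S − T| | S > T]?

536/187

P(S > T) = 17/32.
Summing |S−T|·P(x,y) over outcomes with S > T gives 67/44.
E[|S − T| | S > T] = (67/44) / (17/32) = 536/187.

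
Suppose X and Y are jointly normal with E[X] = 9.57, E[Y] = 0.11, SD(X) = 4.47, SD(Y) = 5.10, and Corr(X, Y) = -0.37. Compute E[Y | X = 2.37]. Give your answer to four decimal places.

3.1495

The regression of Y on X has slope ρ·σ_Y/σ_X and passes through (μ_X, μ_Y).
E[Y | X=2.37] = 0.11 + (-0.37)·(5.10/4.47)·(2.37 − (9.57)) = 0.11 + (-0.42215)·(-7.2) = 3.1495.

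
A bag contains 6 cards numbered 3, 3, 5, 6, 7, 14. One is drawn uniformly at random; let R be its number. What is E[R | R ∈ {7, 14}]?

P(R ∈ {7, 14}) = 1/3.
Σ over the event: 7·1/6 + 14·1/6 = 7/2.
E[R | R ∈ {7, 14}] = (7/2) / (1/3) = 21/2.

21/2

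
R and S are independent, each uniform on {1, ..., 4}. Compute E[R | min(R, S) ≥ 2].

3

P(min(R, S) ≥ 2) = 9/16.
Summing R·P(x,y) over outcomes with min(R, S) ≥ 2 gives 27/16.
E[R | min(R, S) ≥ 2] = (27/16) / (9/16) = 3.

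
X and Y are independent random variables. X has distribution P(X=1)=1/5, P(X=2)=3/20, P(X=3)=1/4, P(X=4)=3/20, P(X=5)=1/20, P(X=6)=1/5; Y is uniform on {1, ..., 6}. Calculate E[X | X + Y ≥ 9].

5

P(X + Y ≥ 9) = 1/4.
Summing X·P(x,y) over outcomes with X + Y ≥ 9 gives 5/4.
E[X | X + Y ≥ 9] = (5/4) / (1/4) = 5.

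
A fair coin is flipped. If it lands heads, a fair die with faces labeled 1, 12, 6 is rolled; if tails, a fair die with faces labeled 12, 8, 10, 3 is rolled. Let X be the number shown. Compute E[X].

175/24

E[X | heads] = (1+12+6)/3 = 19/3.
E[X | tails] = (12+8+10+3)/4 = 33/4.
E[X] = (1/2)·(19/3) + (1/2)·(33/4) = 175/24.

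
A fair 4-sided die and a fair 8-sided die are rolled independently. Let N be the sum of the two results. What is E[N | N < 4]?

P(N < 4) = 3/32.
Σ over the event: 2·1/32 + 3·1/16 = 1/4.
E[N | N < 4] = (1/4) / (3/32) = 8/3.

8/3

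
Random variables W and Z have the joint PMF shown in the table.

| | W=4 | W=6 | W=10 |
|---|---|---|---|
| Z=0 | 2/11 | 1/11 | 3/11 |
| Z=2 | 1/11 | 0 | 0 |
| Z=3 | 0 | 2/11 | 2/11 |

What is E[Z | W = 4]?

P(W = 4) = 3/11.
Σ Z·P over the event = 0·(2/11) + 2·(1/11) = 2/11.
E[Z | W = 4] = (2/11) / (3/11) = 2/3.

2/3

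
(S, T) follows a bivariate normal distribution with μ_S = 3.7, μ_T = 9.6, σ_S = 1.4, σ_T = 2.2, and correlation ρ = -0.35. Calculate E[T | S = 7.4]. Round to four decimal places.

7.5650

E[T | S=x] = μ_T + ρ(σ_T/σ_S)(x − μ_S) for jointly normal variables.
E[T | S=7.4] = 9.6 + (-0.35)·(2.2/1.4)·(7.4 − (3.7)) = 9.6 + (-0.55)·(3.7) = 7.5650.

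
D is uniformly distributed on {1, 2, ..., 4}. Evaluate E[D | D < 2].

1

Given D < 2, D is equally likely to be any of {1}.
E[D | D < 2] = (1) / 1 = 1.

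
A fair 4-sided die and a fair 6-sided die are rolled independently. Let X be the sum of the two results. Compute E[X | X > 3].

136/21

P(X > 3) = 7/8.
Σ over the event: 4·1/8 + 5·1/6 + 6·1/6 + 7·1/6 + 8·1/8 + 9·1/12 + 10·1/24 = 17/3.
E[X | X > 3] = (17/3) / (7/8) = 136/21.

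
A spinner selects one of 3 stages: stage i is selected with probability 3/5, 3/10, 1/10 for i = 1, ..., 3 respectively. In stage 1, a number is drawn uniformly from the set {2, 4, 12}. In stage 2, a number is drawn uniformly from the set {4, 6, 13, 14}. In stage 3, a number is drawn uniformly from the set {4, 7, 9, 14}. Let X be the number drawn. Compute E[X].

E[X | stage 1] = (2+4+12)/3 = 6.
E[X | stage 2] = (4+6+13+14)/4 = 37/4.
E[X | stage 3] = (4+7+9+14)/4 = 17/2.
By the law of total expectation,
E[X] = (3/5)·(6) + (3/10)·(37/4) + (1/10)·(17/2) = 289/40.

289/40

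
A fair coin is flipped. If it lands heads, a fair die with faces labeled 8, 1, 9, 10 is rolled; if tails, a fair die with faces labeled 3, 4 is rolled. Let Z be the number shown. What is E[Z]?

E[Z | heads] = (8+1+9+10)/4 = 7.
E[Z | tails] = (3+4)/2 = 7/2.
By the law of total expectation,
E[Z] = (1/2)·(7) + (1/2)·(7/2) = 21/4.

21/4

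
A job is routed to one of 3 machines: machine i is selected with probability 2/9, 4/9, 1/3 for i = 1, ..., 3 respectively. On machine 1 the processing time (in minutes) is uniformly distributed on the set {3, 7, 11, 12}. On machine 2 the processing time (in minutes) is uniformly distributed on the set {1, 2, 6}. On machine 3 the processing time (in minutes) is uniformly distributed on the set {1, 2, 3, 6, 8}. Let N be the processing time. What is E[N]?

9/2

E[N | machine 1] = (3+7+11+12)/4 = 33/4.
E[N | machine 2] = (1+2+6)/3 = 3.
E[N | machine 3] = (1+2+3+6+8)/5 = 4.
E[N] = (2/9)·(33/4) + (4/9)·(3) + (1/3)·(4) = 9/2.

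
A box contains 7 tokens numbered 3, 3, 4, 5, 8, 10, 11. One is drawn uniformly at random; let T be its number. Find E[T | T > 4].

P(T > 4) = 4/7.
Σ over the event: 5·1/7 + 8·1/7 + 10·1/7 + 11·1/7 = 34/7.
E[T | T > 4] = (34/7) / (4/7) = 17/2.

17/2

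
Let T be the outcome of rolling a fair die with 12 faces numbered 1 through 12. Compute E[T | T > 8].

Given T > 8, T is equally likely to be any of {9, 10, 11, 12}.
E[T | T > 8] = (9 + 10 + 11 + 12) / 4 = 21/2.

21/2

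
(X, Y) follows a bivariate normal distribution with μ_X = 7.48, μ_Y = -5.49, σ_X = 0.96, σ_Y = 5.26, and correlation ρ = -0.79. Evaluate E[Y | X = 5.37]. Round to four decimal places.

3.6432

For a bivariate normal, E[Y | X=x] = μ_Y + ρ·(σ_Y/σ_X)·(x − μ_X).
E[Y | X=5.37] = -5.49 + (-0.79)·(5.26/0.96)·(5.37 − (7.48)) = -5.49 + (-4.32854)·(-2.11) = 3.6432.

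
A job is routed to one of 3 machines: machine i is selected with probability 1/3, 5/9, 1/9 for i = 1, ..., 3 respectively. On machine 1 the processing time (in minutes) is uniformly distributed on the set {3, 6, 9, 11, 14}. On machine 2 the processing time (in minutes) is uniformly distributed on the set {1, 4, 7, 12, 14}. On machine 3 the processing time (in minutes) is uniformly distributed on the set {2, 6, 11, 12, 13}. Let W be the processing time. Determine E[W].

121/15

E[W | machine 1] = (3+6+9+11+14)/5 = 43/5.
E[W | machine 2] = (1+4+7+12+14)/5 = 38/5.
E[W | machine 3] = (2+6+11+12+13)/5 = 44/5.
By the law of total expectation,
E[W] = (1/3)·(43/5) + (5/9)·(38/5) + (1/9)·(44/5) = 121/15.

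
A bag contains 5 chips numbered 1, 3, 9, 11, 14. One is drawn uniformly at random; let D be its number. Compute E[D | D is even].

P(D is even) = 1/5.
Σ over the event: 14·1/5 = 14/5.
E[D | D is even] = (14/5) / (1/5) = 14.

14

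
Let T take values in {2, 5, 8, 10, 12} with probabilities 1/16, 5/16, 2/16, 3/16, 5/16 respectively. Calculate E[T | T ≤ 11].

P(T ≤ 11) = 11/16.
Σ over the event: 2·1/16 + 5·5/16 + 8·1/8 + 10·3/16 = 73/16.
E[T | T ≤ 11] = (73/16) / (11/16) = 73/11.

73/11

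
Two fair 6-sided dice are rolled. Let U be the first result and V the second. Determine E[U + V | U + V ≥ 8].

P(U + V ≥ 8) = 5/12.
Summing (U+V)·P(x,y) over outcomes with U + V ≥ 8 gives 35/9.
E[U + V | U + V ≥ 8] = (35/9) / (5/12) = 28/3.

28/3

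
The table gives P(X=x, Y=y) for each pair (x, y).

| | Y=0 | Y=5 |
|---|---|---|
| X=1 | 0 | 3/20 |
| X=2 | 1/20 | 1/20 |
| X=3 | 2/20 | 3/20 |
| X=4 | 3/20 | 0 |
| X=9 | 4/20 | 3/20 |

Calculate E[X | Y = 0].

P(Y = 0) = 1/2.
Σ X·P over the event = 2·(1/20) + 3·(2/20) + 4·(3/20) + 9·(4/20) = 14/5.
E[X | Y = 0] = (14/5) / (1/2) = 28/5.

28/5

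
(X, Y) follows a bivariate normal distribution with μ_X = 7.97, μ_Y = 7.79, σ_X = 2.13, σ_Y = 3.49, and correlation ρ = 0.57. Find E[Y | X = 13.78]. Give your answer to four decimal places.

13.2162

For a bivariate normal, E[Y | X=x] = μ_Y + ρ·(σ_Y/σ_X)·(x − μ_X).
E[Y | X=13.78] = 7.79 + (0.57)·(3.49/2.13)·(13.78 − (7.97)) = 7.79 + (0.93394)·(5.81) = 13.2162.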